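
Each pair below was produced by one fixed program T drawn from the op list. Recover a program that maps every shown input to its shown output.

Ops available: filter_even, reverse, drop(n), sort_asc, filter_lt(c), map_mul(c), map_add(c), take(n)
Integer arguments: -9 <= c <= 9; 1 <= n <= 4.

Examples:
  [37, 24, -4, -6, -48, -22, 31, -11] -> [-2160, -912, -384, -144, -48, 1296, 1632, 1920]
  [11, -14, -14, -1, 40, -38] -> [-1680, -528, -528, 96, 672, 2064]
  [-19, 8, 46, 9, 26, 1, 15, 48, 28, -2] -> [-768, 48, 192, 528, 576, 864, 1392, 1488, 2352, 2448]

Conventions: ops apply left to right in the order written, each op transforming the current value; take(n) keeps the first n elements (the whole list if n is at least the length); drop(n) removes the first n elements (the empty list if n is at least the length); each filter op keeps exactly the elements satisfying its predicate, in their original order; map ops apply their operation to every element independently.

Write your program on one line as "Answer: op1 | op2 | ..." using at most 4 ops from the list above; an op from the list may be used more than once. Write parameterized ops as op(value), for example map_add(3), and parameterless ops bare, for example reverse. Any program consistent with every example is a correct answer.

map_add(3) | map_mul(-6) | map_mul(-8) | sort_asc

Check, running the answer program on each example:
  [37, 24, -4, -6, -48, -22, 31, -11] -> [40, 27, -1, -3, -45, -19, 34, -8] -> [-240, -162, 6, 18, 270, 114, -204, 48] -> [1920, 1296, -48, -144, -2160, -912, 1632, -384] -> [-2160, -912, -384, -144, -48, 1296, 1632, 1920]
  [11, -14, -14, -1, 40, -38] -> [14, -11, -11, 2, 43, -35] -> [-84, 66, 66, -12, -258, 210] -> [672, -528, -528, 96, 2064, -1680] -> [-1680, -528, -528, 96, 672, 2064]
  [-19, 8, 46, 9, 26, 1, 15, 48, 28, -2] -> [-16, 11, 49, 12, 29, 4, 18, 51, 31, 1] -> [96, -66, -294, -72, -174, -24, -108, -306, -186, -6] -> [-768, 528, 2352, 576, 1392, 192, 864, 2448, 1488, 48] -> [-768, 48, 192, 528, 576, 864, 1392, 1488, 2352, 2448]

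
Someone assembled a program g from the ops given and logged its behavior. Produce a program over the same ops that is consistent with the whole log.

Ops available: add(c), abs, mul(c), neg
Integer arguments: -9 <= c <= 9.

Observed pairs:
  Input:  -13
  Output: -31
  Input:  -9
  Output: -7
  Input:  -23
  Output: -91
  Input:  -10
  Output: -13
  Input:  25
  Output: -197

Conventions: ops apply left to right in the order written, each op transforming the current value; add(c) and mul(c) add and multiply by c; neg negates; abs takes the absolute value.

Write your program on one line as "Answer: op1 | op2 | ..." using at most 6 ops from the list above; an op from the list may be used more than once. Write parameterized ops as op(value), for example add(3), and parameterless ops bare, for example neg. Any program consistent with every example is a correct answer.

add(7) | neg | mul(6) | add(-5) | abs | neg

Check, running the answer program on each example:
  -13 -> -6 -> 6 -> 36 -> 31 -> 31 -> -31
  -9 -> -2 -> 2 -> 12 -> 7 -> 7 -> -7
  -23 -> -16 -> 16 -> 96 -> 91 -> 91 -> -91
  -10 -> -3 -> 3 -> 18 -> 13 -> 13 -> -13
  25 -> 32 -> -32 -> -192 -> -197 -> 197 -> -197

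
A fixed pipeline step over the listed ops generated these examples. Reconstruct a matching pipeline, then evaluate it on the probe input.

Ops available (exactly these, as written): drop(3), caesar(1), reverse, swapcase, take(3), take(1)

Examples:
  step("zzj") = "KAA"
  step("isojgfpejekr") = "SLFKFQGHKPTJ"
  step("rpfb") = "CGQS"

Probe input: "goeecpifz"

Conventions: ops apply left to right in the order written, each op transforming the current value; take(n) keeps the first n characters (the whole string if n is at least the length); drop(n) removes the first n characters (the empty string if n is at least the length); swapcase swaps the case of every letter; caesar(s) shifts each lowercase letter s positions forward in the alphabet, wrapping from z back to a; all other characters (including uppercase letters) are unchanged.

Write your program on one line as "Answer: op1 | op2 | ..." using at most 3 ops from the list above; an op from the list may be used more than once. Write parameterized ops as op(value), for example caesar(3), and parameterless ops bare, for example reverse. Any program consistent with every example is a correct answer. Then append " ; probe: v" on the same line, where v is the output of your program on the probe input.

caesar(1) | swapcase | reverse ; probe: "AGJQDFFPH"

Check, running the answer program on each example:
  "zzj" -> "aak" -> "AAK" -> "KAA"
  "isojgfpejekr" -> "jtpkhgqfkfls" -> "JTPKHGQFKFLS" -> "SLFKFQGHKPTJ"
  "rpfb" -> "sqgc" -> "SQGC" -> "CGQS"
  probe: "goeecpifz" -> "hpffdqjga" -> "HPFFDQJGA" -> "AGJQDFFPH"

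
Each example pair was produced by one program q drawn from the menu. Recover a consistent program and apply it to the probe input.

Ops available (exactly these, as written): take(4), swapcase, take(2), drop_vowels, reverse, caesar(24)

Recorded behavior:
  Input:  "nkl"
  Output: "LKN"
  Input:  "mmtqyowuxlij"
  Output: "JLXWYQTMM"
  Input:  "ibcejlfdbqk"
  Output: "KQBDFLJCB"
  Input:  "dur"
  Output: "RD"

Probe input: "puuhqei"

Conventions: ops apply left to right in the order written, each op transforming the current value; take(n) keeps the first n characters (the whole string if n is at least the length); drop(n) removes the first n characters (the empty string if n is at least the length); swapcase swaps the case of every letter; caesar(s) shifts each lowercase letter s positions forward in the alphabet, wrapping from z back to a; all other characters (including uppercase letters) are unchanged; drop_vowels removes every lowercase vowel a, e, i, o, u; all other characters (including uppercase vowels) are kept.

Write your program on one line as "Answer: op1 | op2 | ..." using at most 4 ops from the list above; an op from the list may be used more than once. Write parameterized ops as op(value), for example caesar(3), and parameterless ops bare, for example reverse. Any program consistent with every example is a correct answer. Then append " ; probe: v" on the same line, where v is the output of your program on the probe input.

drop_vowels | swapcase | reverse ; probe: "QHP"

Check, running the answer program on each example:
  "nkl" -> "nkl" -> "NKL" -> "LKN"
  "mmtqyowuxlij" -> "mmtqywxlj" -> "MMTQYWXLJ" -> "JLXWYQTMM"
  "ibcejlfdbqk" -> "bcjlfdbqk" -> "BCJLFDBQK" -> "KQBDFLJCB"
  "dur" -> "dr" -> "DR" -> "RD"
  probe: "puuhqei" -> "phq" -> "PHQ" -> "QHP"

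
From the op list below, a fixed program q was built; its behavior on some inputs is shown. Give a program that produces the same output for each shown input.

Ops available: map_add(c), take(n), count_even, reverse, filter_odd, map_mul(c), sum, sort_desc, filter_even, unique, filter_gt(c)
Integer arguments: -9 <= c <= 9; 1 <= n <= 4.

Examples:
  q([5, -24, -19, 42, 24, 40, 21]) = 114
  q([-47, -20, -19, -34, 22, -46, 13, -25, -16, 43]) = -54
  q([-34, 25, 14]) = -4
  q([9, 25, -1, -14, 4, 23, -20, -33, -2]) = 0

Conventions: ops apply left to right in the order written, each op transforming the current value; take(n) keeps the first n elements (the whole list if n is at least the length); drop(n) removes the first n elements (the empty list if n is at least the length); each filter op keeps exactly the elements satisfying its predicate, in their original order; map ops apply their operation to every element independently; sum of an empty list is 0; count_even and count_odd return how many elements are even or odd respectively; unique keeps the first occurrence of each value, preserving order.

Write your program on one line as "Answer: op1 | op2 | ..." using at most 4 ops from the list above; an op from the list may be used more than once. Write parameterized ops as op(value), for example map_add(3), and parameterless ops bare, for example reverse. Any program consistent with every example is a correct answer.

map_add(8) | filter_even | sum

Check, running the answer program on each example:
  [5, -24, -19, 42, 24, 40, 21] -> [13, -16, -11, 50, 32, 48, 29] -> [-16, 50, 32, 48] -> 114
  [-47, -20, -19, -34, 22, -46, 13, -25, -16, 43] -> [-39, -12, -11, -26, 30, -38, 21, -17, -8, 51] -> [-12, -26, 30, -38, -8] -> -54
  [-34, 25, 14] -> [-26, 33, 22] -> [-26, 22] -> -4
  [9, 25, -1, -14, 4, 23, -20, -33, -2] -> [17, 33, 7, -6, 12, 31, -12, -25, 6] -> [-6, 12, -12, 6] -> 0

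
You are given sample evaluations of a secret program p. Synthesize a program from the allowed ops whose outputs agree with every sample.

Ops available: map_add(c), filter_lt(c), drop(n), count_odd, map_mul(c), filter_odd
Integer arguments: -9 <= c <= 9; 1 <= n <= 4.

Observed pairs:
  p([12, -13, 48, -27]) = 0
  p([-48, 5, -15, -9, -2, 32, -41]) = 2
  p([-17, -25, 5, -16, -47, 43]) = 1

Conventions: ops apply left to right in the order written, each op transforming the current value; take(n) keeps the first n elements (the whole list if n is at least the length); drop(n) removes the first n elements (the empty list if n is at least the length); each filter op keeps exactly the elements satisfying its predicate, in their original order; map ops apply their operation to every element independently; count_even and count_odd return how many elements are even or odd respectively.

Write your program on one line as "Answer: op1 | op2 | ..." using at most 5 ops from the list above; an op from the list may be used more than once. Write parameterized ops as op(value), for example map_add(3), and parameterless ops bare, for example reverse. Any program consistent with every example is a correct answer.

filter_lt(-8) | drop(2) | filter_odd | map_mul(3) | count_odd

Check, running the answer program on each example:
  [12, -13, 48, -27] -> [-13, -27] -> [] -> [] -> [] -> 0
  [-48, 5, -15, -9, -2, 32, -41] -> [-48, -15, -9, -41] -> [-9, -41] -> [-9, -41] -> [-27, -123] -> 2
  [-17, -25, 5, -16, -47, 43] -> [-17, -25, -16, -47] -> [-16, -47] -> [-47] -> [-141] -> 1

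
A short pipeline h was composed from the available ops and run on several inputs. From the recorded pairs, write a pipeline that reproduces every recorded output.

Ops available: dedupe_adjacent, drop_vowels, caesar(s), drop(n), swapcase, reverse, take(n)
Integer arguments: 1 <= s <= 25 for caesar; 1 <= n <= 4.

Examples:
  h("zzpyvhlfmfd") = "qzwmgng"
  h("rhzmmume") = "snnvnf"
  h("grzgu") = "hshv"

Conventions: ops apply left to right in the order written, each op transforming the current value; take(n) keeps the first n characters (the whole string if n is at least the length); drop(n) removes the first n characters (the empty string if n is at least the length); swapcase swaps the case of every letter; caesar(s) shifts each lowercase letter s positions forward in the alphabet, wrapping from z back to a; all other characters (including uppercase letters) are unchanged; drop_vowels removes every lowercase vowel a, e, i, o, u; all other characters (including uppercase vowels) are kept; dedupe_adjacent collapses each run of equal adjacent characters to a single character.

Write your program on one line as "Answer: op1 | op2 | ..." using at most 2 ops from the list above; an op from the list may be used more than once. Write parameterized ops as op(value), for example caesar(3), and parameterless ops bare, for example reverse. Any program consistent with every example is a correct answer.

caesar(1) | drop_vowels

Check, running the answer program on each example:
  "zzpyvhlfmfd" -> "aaqzwimgnge" -> "qzwmgng"
  "rhzmmume" -> "siannvnf" -> "snnvnf"
  "grzgu" -> "hsahv" -> "hshv"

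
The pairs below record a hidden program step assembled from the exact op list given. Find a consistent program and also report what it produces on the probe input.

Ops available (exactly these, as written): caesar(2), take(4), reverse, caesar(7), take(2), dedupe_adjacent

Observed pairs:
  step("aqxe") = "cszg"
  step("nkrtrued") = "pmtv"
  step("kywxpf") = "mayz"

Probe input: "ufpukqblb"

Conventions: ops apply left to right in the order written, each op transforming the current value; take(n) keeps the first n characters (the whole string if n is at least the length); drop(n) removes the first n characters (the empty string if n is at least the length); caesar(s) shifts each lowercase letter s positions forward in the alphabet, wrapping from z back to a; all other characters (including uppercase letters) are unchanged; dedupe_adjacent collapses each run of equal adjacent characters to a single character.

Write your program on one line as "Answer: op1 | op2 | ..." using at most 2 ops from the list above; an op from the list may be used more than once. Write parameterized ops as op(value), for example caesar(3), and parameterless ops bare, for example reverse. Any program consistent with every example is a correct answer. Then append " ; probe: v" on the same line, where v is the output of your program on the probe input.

take(4) | caesar(2) ; probe: "whrw"

Check, running the answer program on each example:
  "aqxe" -> "aqxe" -> "cszg"
  "nkrtrued" -> "nkrt" -> "pmtv"
  "kywxpf" -> "kywx" -> "mayz"
  probe: "ufpukqblb" -> "ufpu" -> "whrw"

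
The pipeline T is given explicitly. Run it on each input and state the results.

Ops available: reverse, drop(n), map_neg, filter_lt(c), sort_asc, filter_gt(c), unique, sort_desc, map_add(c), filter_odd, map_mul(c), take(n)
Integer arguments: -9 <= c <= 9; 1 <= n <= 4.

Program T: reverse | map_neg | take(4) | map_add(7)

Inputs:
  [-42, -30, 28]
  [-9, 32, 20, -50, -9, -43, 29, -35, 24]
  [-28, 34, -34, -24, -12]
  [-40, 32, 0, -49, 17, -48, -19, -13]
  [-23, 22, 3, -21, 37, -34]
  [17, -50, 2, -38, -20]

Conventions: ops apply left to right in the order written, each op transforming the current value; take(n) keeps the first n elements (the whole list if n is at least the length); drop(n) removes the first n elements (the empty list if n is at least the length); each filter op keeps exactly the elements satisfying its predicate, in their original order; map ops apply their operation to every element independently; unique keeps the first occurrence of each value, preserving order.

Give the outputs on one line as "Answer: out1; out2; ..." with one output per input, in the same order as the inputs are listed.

[-21, 37, 49]; [-17, 42, -22, 50]; [19, 31, 41, -27]; [20, 26, 55, -10]; [41, -30, 28, 4]; [27, 45, 5, 57]

Execution, op by op:
  [-42, -30, 28] -> [28, -30, -42] -> [-28, 30, 42] -> [-28, 30, 42] -> [-21, 37, 49]
  [-9, 32, 20, -50, -9, -43, 29, -35, 24] -> [24, -35, 29, -43, -9, -50, 20, 32, -9] -> [-24, 35, -29, 43, 9, 50, -20, -32, 9] -> [-24, 35, -29, 43] -> [-17, 42, -22, 50]
  [-28, 34, -34, -24, -12] -> [-12, -24, -34, 34, -28] -> [12, 24, 34, -34, 28] -> [12, 24, 34, -34] -> [19, 31, 41, -27]
  [-40, 32, 0, -49, 17, -48, -19, -13] -> [-13, -19, -48, 17, -49, 0, 32, -40] -> [13, 19, 48, -17, 49, 0, -32, 40] -> [13, 19, 48, -17] -> [20, 26, 55, -10]
  [-23, 22, 3, -21, 37, -34] -> [-34, 37, -21, 3, 22, -23] -> [34, -37, 21, -3, -22, 23] -> [34, -37, 21, -3] -> [41, -30, 28, 4]
  [17, -50, 2, -38, -20] -> [-20, -38, 2, -50, 17] -> [20, 38, -2, 50, -17] -> [20, 38, -2, 50] -> [27, 45, 5, 57]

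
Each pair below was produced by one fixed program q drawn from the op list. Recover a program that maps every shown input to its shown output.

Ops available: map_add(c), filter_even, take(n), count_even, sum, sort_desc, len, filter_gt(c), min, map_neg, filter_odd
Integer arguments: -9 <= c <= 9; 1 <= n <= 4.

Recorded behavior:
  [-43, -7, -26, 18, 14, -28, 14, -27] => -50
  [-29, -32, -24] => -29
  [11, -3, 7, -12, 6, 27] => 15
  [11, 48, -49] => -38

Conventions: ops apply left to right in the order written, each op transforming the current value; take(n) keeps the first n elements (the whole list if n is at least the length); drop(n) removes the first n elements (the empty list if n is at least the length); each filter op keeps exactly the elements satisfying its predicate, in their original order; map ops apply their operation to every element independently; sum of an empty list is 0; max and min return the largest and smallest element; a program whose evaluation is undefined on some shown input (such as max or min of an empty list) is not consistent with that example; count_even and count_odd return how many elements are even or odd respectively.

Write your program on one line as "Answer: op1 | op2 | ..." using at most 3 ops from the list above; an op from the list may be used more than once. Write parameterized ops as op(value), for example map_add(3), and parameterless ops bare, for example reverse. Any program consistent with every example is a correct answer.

take(3) | filter_odd | sum

Check, running the answer program on each example:
  [-43, -7, -26, 18, 14, -28, 14, -27] -> [-43, -7, -26] -> [-43, -7] -> -50
  [-29, -32, -24] -> [-29, -32, -24] -> [-29] -> -29
  [11, -3, 7, -12, 6, 27] -> [11, -3, 7] -> [11, -3, 7] -> 15
  [11, 48, -49] -> [11, 48, -49] -> [11, -49] -> -38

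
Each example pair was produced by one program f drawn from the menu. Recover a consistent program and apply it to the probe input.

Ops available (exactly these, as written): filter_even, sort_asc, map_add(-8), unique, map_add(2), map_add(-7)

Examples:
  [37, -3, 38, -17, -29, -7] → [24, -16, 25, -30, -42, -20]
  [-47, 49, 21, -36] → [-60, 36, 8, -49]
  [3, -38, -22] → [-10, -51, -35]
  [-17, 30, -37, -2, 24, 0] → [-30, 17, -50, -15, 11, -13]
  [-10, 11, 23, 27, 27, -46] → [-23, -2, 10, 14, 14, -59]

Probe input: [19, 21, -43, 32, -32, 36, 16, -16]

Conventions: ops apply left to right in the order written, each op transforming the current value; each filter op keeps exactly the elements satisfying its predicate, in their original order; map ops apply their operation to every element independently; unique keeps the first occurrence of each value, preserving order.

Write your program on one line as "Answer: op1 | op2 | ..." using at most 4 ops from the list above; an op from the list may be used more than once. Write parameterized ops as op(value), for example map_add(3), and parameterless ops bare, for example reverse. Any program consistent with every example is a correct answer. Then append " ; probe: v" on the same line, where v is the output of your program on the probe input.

map_add(-7) | map_add(-8) | map_add(2) ; probe: [6, 8, -56, 19, -45, 23, 3, -29]

Check, running the answer program on each example:
  [37, -3, 38, -17, -29, -7] -> [30, -10, 31, -24, -36, -14] -> [22, -18, 23, -32, -44, -22] -> [24, -16, 25, -30, -42, -20]
  [-47, 49, 21, -36] -> [-54, 42, 14, -43] -> [-62, 34, 6, -51] -> [-60, 36, 8, -49]
  [3, -38, -22] -> [-4, -45, -29] -> [-12, -53, -37] -> [-10, -51, -35]
  [-17, 30, -37, -2, 24, 0] -> [-24, 23, -44, -9, 17, -7] -> [-32, 15, -52, -17, 9, -15] -> [-30, 17, -50, -15, 11, -13]
  [-10, 11, 23, 27, 27, -46] -> [-17, 4, 16, 20, 20, -53] -> [-25, -4, 8, 12, 12, -61] -> [-23, -2, 10, 14, 14, -59]
  probe: [19, 21, -43, 32, -32, 36, 16, -16] -> [12, 14, -50, 25, -39, 29, 9, -23] -> [4, 6, -58, 17, -47, 21, 1, -31] -> [6, 8, -56, 19, -45, 23, 3, -29]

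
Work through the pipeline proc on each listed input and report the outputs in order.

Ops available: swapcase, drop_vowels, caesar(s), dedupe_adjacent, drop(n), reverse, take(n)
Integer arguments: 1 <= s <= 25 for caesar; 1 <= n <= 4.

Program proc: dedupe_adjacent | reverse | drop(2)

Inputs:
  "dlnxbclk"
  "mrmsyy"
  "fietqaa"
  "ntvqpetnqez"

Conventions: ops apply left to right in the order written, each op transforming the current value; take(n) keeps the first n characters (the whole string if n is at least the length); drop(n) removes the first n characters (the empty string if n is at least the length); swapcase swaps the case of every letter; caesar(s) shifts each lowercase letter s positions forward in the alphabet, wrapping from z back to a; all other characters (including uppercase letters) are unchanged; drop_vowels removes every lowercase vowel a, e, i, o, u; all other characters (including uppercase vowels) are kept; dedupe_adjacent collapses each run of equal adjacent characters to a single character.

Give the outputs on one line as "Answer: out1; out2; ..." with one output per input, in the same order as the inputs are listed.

Execution, op by op:
  "dlnxbclk" -> "dlnxbclk" -> "klcbxnld" -> "cbxnld"
  "mrmsyy" -> "mrmsy" -> "ysmrm" -> "mrm"
  "fietqaa" -> "fietqa" -> "aqteif" -> "teif"
  "ntvqpetnqez" -> "ntvqpetnqez" -> "zeqntepqvtn" -> "qntepqvtn"

"cbxnld"; "mrm"; "teif"; "qntepqvtn"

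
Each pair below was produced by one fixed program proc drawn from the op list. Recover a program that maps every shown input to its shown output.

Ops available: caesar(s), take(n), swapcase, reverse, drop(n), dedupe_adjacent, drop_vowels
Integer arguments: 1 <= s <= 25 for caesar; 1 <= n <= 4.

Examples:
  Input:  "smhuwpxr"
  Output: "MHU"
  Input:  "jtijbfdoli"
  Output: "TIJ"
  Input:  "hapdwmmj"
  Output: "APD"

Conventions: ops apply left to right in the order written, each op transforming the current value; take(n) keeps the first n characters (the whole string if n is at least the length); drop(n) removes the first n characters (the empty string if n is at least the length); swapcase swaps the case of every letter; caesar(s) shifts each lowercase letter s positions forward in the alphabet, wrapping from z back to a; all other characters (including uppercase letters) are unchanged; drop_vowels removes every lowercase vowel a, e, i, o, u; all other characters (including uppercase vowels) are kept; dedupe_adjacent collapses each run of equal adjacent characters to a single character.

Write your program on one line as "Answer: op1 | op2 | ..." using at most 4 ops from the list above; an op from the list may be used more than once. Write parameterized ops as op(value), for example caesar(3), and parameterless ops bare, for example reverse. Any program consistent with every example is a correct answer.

dedupe_adjacent | take(4) | swapcase | drop(1)

Check, running the answer program on each example:
  "smhuwpxr" -> "smhuwpxr" -> "smhu" -> "SMHU" -> "MHU"
  "jtijbfdoli" -> "jtijbfdoli" -> "jtij" -> "JTIJ" -> "TIJ"
  "hapdwmmj" -> "hapdwmj" -> "hapd" -> "HAPD" -> "APD"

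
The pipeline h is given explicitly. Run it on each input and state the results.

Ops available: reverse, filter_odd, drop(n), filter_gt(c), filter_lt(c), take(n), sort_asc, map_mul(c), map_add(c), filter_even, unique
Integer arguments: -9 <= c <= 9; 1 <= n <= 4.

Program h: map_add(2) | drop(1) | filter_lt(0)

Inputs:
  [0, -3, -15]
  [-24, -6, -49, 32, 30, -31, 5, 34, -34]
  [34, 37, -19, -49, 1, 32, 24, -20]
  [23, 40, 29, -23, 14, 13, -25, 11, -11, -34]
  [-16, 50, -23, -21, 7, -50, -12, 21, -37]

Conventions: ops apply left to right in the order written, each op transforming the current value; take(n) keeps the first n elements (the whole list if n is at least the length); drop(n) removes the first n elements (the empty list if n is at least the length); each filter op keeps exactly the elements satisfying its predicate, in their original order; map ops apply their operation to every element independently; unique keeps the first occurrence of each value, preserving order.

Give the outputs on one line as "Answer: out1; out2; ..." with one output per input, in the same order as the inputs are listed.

[-1, -13]; [-4, -47, -29, -32]; [-17, -47, -18]; [-21, -23, -9, -32]; [-21, -19, -48, -10, -35]

Execution, op by op:
  [0, -3, -15] -> [2, -1, -13] -> [-1, -13] -> [-1, -13]
  [-24, -6, -49, 32, 30, -31, 5, 34, -34] -> [-22, -4, -47, 34, 32, -29, 7, 36, -32] -> [-4, -47, 34, 32, -29, 7, 36, -32] -> [-4, -47, -29, -32]
  [34, 37, -19, -49, 1, 32, 24, -20] -> [36, 39, -17, -47, 3, 34, 26, -18] -> [39, -17, -47, 3, 34, 26, -18] -> [-17, -47, -18]
  [23, 40, 29, -23, 14, 13, -25, 11, -11, -34] -> [25, 42, 31, -21, 16, 15, -23, 13, -9, -32] -> [42, 31, -21, 16, 15, -23, 13, -9, -32] -> [-21, -23, -9, -32]
  [-16, 50, -23, -21, 7, -50, -12, 21, -37] -> [-14, 52, -21, -19, 9, -48, -10, 23, -35] -> [52, -21, -19, 9, -48, -10, 23, -35] -> [-21, -19, -48, -10, -35]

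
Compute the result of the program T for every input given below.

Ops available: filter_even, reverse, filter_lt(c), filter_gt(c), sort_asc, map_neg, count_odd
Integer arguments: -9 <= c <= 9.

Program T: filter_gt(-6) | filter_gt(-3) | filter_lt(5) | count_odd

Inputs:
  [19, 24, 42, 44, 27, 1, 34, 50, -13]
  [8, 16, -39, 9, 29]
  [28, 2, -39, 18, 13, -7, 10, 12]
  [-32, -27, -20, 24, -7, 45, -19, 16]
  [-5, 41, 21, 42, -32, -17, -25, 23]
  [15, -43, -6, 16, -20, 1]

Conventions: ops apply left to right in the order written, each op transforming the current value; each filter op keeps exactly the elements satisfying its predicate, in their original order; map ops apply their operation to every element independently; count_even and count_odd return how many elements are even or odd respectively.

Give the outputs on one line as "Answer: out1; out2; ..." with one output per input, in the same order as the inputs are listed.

Execution, op by op:
  [19, 24, 42, 44, 27, 1, 34, 50, -13] -> [19, 24, 42, 44, 27, 1, 34, 50] -> [19, 24, 42, 44, 27, 1, 34, 50] -> [1] -> 1
  [8, 16, -39, 9, 29] -> [8, 16, 9, 29] -> [8, 16, 9, 29] -> [] -> 0
  [28, 2, -39, 18, 13, -7, 10, 12] -> [28, 2, 18, 13, 10, 12] -> [28, 2, 18, 13, 10, 12] -> [2] -> 0
  [-32, -27, -20, 24, -7, 45, -19, 16] -> [24, 45, 16] -> [24, 45, 16] -> [] -> 0
  [-5, 41, 21, 42, -32, -17, -25, 23] -> [-5, 41, 21, 42, 23] -> [41, 21, 42, 23] -> [] -> 0
  [15, -43, -6, 16, -20, 1] -> [15, 16, 1] -> [15, 16, 1] -> [1] -> 1

1; 0; 0; 0; 0; 1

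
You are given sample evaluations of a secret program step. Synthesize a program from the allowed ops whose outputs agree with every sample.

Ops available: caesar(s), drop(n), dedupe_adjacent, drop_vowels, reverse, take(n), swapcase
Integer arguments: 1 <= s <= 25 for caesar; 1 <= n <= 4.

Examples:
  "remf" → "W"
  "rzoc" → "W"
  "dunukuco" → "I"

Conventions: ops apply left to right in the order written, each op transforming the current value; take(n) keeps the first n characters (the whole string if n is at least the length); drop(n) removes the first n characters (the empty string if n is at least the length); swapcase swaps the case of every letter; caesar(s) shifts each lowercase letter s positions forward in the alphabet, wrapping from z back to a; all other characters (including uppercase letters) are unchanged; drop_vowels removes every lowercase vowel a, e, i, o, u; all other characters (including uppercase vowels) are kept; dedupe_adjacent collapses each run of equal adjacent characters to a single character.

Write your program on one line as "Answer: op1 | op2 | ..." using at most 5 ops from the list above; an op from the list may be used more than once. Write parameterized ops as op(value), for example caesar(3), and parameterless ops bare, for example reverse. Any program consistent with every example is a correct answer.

take(2) | caesar(5) | take(1) | swapcase

Check, running the answer program on each example:
  "remf" -> "re" -> "wj" -> "w" -> "W"
  "rzoc" -> "rz" -> "we" -> "w" -> "W"
  "dunukuco" -> "du" -> "iz" -> "i" -> "I"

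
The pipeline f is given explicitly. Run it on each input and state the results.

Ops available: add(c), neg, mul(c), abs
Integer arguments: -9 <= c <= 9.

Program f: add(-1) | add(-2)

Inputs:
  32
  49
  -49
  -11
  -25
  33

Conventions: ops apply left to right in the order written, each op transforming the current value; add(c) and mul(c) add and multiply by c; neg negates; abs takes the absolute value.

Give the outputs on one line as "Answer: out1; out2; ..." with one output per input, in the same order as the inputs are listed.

Execution, op by op:
  32 -> 31 -> 29
  49 -> 48 -> 46
  -49 -> -50 -> -52
  -11 -> -12 -> -14
  -25 -> -26 -> -28
  33 -> 32 -> 30

29; 46; -52; -14; -28; 30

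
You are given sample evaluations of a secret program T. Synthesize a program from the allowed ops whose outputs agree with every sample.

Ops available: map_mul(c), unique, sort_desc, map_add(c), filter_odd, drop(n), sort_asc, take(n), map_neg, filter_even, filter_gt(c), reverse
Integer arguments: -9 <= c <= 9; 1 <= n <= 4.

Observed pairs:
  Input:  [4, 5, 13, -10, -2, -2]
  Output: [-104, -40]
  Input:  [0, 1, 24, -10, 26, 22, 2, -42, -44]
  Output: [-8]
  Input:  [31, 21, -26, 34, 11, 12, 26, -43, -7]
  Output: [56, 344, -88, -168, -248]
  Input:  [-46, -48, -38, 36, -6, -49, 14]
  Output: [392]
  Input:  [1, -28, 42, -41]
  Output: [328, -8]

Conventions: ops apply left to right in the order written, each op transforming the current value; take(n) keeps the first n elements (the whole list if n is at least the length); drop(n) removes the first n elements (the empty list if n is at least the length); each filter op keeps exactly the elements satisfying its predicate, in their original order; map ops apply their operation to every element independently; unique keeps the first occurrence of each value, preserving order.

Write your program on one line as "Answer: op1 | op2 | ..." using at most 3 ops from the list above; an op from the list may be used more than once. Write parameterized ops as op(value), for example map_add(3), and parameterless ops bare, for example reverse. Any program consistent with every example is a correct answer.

filter_odd | map_mul(-8) | reverse

Check, running the answer program on each example:
  [4, 5, 13, -10, -2, -2] -> [5, 13] -> [-40, -104] -> [-104, -40]
  [0, 1, 24, -10, 26, 22, 2, -42, -44] -> [1] -> [-8] -> [-8]
  [31, 21, -26, 34, 11, 12, 26, -43, -7] -> [31, 21, 11, -43, -7] -> [-248, -168, -88, 344, 56] -> [56, 344, -88, -168, -248]
  [-46, -48, -38, 36, -6, -49, 14] -> [-49] -> [392] -> [392]
  [1, -28, 42, -41] -> [1, -41] -> [-8, 328] -> [328, -8]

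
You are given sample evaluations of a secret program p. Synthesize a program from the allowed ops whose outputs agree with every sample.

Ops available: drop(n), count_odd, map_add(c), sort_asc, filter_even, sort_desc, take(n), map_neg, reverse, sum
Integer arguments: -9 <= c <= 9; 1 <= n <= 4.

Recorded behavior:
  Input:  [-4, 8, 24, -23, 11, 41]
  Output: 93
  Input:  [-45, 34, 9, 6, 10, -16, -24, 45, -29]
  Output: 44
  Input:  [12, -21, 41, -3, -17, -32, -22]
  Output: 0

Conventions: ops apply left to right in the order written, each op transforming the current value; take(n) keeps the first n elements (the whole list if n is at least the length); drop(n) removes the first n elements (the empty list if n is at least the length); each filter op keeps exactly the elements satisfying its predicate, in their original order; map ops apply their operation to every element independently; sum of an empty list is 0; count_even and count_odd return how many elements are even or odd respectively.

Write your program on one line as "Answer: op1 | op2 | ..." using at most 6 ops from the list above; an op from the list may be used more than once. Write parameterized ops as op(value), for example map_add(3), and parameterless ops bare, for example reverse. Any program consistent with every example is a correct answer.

map_add(7) | map_add(-3) | map_add(9) | map_add(-7) | sum

Check, running the answer program on each example:
  [-4, 8, 24, -23, 11, 41] -> [3, 15, 31, -16, 18, 48] -> [0, 12, 28, -19, 15, 45] -> [9, 21, 37, -10, 24, 54] -> [2, 14, 30, -17, 17, 47] -> 93
  [-45, 34, 9, 6, 10, -16, -24, 45, -29] -> [-38, 41, 16, 13, 17, -9, -17, 52, -22] -> [-41, 38, 13, 10, 14, -12, -20, 49, -25] -> [-32, 47, 22, 19, 23, -3, -11, 58, -16] -> [-39, 40, 15, 12, 16, -10, -18, 51, -23] -> 44
  [12, -21, 41, -3, -17, -32, -22] -> [19, -14, 48, 4, -10, -25, -15] -> [16, -17, 45, 1, -13, -28, -18] -> [25, -8, 54, 10, -4, -19, -9] -> [18, -15, 47, 3, -11, -26, -16] -> 0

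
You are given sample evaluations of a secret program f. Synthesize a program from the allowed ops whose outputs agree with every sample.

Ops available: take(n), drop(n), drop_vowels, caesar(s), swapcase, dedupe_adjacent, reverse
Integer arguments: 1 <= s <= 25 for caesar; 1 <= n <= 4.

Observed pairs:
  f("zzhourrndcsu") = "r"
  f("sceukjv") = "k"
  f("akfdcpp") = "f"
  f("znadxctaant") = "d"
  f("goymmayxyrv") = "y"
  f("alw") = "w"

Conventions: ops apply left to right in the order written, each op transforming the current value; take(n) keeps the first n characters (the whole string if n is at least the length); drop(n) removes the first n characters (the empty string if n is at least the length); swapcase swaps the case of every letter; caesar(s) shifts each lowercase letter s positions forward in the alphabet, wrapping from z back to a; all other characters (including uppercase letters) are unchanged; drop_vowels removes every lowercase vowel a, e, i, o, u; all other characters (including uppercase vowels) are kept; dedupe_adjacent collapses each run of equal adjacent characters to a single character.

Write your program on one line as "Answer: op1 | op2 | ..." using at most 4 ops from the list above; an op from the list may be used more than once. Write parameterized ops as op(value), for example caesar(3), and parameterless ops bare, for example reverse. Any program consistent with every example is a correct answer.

dedupe_adjacent | drop(2) | drop_vowels | take(1)

Check, running the answer program on each example:
  "zzhourrndcsu" -> "zhourndcsu" -> "ourndcsu" -> "rndcs" -> "r"
  "sceukjv" -> "sceukjv" -> "eukjv" -> "kjv" -> "k"
  "akfdcpp" -> "akfdcp" -> "fdcp" -> "fdcp" -> "f"
  "znadxctaant" -> "znadxctant" -> "adxctant" -> "dxctnt" -> "d"
  "goymmayxyrv" -> "goymayxyrv" -> "ymayxyrv" -> "ymyxyrv" -> "y"
  "alw" -> "alw" -> "w" -> "w" -> "w"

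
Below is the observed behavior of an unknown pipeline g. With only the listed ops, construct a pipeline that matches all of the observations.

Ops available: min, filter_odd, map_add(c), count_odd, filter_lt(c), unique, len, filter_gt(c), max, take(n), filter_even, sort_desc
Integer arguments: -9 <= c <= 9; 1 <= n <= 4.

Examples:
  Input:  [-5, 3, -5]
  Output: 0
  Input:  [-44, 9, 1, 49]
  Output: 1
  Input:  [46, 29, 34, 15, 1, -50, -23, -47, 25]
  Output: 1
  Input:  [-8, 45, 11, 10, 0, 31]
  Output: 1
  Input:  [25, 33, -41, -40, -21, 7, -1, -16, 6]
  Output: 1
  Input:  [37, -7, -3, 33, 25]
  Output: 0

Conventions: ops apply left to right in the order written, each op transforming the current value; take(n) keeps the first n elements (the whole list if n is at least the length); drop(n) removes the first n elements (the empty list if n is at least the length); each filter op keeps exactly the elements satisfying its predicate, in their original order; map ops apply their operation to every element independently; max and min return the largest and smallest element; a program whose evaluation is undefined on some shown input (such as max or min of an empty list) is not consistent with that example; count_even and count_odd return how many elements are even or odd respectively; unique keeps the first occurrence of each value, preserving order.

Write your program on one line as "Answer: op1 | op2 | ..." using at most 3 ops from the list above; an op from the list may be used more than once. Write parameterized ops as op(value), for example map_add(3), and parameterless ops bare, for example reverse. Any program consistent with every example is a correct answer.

filter_even | take(1) | len

Check, running the answer program on each example:
  [-5, 3, -5] -> [] -> [] -> 0
  [-44, 9, 1, 49] -> [-44] -> [-44] -> 1
  [46, 29, 34, 15, 1, -50, -23, -47, 25] -> [46, 34, -50] -> [46] -> 1
  [-8, 45, 11, 10, 0, 31] -> [-8, 10, 0] -> [-8] -> 1
  [25, 33, -41, -40, -21, 7, -1, -16, 6] -> [-40, -16, 6] -> [-40] -> 1
  [37, -7, -3, 33, 25] -> [] -> [] -> 0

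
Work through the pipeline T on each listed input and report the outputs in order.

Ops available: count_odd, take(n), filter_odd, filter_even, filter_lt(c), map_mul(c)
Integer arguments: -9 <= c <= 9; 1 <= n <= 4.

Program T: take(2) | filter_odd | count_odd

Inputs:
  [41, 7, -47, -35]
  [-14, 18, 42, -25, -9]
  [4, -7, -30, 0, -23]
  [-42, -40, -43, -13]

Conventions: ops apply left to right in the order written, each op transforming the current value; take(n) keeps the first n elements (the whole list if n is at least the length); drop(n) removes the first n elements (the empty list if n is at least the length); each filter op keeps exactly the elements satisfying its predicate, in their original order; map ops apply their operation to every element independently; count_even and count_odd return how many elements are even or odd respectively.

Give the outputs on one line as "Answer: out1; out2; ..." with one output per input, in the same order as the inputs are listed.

2; 0; 1; 0

Execution, op by op:
  [41, 7, -47, -35] -> [41, 7] -> [41, 7] -> 2
  [-14, 18, 42, -25, -9] -> [-14, 18] -> [] -> 0
  [4, -7, -30, 0, -23] -> [4, -7] -> [-7] -> 1
  [-42, -40, -43, -13] -> [-42, -40] -> [] -> 0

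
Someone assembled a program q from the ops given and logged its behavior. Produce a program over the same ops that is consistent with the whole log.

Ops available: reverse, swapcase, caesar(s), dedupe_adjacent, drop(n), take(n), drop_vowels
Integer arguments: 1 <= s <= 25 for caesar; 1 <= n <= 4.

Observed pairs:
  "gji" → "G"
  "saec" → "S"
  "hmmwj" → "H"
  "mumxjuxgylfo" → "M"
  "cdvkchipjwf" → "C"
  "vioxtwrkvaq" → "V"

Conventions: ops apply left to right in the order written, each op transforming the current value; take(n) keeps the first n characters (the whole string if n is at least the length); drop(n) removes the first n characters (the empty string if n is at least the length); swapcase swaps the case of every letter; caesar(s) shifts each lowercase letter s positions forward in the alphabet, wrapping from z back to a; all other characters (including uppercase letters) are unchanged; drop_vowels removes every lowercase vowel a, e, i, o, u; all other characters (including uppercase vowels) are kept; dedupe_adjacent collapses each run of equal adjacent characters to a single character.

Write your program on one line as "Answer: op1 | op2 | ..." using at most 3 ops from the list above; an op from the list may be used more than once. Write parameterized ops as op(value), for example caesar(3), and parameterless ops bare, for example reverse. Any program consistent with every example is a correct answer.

take(2) | take(1) | swapcase

Check, running the answer program on each example:
  "gji" -> "gj" -> "g" -> "G"
  "saec" -> "sa" -> "s" -> "S"
  "hmmwj" -> "hm" -> "h" -> "H"
  "mumxjuxgylfo" -> "mu" -> "m" -> "M"
  "cdvkchipjwf" -> "cd" -> "c" -> "C"
  "vioxtwrkvaq" -> "vi" -> "v" -> "V"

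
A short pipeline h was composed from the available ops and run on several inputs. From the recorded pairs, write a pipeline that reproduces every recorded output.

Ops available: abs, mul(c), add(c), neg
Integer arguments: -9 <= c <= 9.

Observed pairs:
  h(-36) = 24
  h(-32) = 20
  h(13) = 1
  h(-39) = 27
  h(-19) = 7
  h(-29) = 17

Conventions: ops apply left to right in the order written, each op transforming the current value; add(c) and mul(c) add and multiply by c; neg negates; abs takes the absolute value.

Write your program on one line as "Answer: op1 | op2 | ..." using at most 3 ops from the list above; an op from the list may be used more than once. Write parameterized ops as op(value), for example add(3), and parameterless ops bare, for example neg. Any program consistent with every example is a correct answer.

abs | add(-5) | add(-7)

Check, running the answer program on each example:
  -36 -> 36 -> 31 -> 24
  -32 -> 32 -> 27 -> 20
  13 -> 13 -> 8 -> 1
  -39 -> 39 -> 34 -> 27
  -19 -> 19 -> 14 -> 7
  -29 -> 29 -> 24 -> 17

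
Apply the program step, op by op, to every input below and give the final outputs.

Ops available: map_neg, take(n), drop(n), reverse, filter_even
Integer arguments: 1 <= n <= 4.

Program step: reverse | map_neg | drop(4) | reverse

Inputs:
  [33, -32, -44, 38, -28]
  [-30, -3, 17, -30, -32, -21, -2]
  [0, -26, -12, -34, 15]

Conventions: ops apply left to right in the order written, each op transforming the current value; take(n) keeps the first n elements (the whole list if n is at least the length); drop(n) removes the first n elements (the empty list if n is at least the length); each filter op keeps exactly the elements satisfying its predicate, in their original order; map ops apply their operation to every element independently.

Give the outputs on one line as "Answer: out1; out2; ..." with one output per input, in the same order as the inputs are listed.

Execution, op by op:
  [33, -32, -44, 38, -28] -> [-28, 38, -44, -32, 33] -> [28, -38, 44, 32, -33] -> [-33] -> [-33]
  [-30, -3, 17, -30, -32, -21, -2] -> [-2, -21, -32, -30, 17, -3, -30] -> [2, 21, 32, 30, -17, 3, 30] -> [-17, 3, 30] -> [30, 3, -17]
  [0, -26, -12, -34, 15] -> [15, -34, -12, -26, 0] -> [-15, 34, 12, 26, 0] -> [0] -> [0]

[-33]; [30, 3, -17]; [0]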